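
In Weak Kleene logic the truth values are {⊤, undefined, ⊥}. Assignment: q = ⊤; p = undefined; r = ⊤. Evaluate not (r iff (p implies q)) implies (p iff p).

p implies q = undefined implies ⊤ = undefined
r iff (p implies q) = ⊤ iff undefined = undefined
not (r iff (p implies q)) = not undefined = undefined
p iff p = undefined iff undefined = undefined
not (r iff (p implies q)) implies (p iff p) = undefined implies undefined = undefined

undefined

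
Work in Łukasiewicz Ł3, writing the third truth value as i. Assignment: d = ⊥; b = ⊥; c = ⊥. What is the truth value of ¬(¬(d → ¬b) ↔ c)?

¬b = ¬⊥ = ⊤
d → ¬b = ⊥ → ⊤ = ⊤
¬(d → ¬b) = ¬⊤ = ⊥
¬(d → ¬b) ↔ c = ⊥ ↔ ⊥ = ⊤
¬(¬(d → ¬b) ↔ c) = ¬⊤ = ⊥

⊥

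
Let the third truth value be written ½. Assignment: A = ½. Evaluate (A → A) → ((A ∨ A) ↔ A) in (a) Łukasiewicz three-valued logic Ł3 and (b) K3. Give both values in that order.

In Łukasiewicz three-valued logic Ł3: A → A = ½ → ½ = T  [min(1, 1−½+½)]
A ∨ A = ½ ∨ ½ = ½
(A ∨ A) ↔ A = ½ ↔ ½ = T
(A → A) → ((A ∨ A) ↔ A) = T → T = T
In K3: A → A = ½ → ½ = ½  [¬½ ∨ ½]
A ∨ A = ½ ∨ ½ = ½
(A ∨ A) ↔ A = ½ ↔ ½ = ½
(A → A) → ((A ∨ A) ↔ A) = ½ → ½ = ½
They differ because Łukasiewicz three-valued logic Ł3 and K3 treat ½ differently under implication.

T; ½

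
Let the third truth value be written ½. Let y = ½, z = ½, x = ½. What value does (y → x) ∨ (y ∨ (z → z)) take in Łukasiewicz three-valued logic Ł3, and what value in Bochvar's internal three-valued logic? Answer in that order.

In Łukasiewicz three-valued logic Ł3: y → x = ½ → ½ = T  [min(1, 1−½+½)]
z → z = ½ → ½ = T
y ∨ (z → z) = ½ ∨ T = T
(y → x) ∨ (y ∨ (z → z)) = T ∨ T = T
In Bochvar's internal three-valued logic: y → x = ½ → ½ = ½  [any arg is the third value ⇒ result is the third value]
z → z = ½ → ½ = ½
y ∨ (z → z) = ½ ∨ ½ = ½
(y → x) ∨ (y ∨ (z → z)) = ½ ∨ ½ = ½
They differ because Łukasiewicz three-valued logic Ł3 and Bochvar's internal three-valued logic treat ½ differently under the binary connectives.

T; ½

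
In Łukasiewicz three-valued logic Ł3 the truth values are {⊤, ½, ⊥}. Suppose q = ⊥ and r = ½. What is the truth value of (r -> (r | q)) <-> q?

r | q = ½ | ⊥ = ½
r -> (r | q) = ½ -> ½ = ⊤
(r -> (r | q)) <-> q = ⊤ <-> ⊥ = ⊥

⊥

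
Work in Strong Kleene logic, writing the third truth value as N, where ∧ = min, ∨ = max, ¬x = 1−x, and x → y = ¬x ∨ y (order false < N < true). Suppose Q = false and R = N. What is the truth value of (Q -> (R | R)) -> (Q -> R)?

true

R | R = N | N = N
Q -> (R | R) = false -> N = true
Q -> R = false -> N = true
(Q -> (R | R)) -> (Q -> R) = true -> true = true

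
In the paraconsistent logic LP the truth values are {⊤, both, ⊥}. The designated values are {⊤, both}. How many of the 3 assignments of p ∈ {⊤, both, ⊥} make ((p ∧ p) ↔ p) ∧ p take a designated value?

p=⊤: ⊤ ✓
p=both: both ✓
p=⊥: ⊥ ·

2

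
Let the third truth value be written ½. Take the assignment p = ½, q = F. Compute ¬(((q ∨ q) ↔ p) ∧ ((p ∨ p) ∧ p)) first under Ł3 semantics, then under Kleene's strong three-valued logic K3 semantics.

½; ½

In Ł3: q ∨ q = F ∨ F = F
(q ∨ q) ↔ p = F ↔ ½ = ½  [1 − |0−½|]
p ∨ p = ½ ∨ ½ = ½
(p ∨ p) ∧ p = ½ ∧ ½ = ½
((q ∨ q) ↔ p) ∧ ((p ∨ p) ∧ p) = ½ ∧ ½ = ½
¬(((q ∨ q) ↔ p) ∧ ((p ∨ p) ∧ p)) = ¬½ = ½
In Kleene's strong three-valued logic K3: q ∨ q = F ∨ F = F
(q ∨ q) ↔ p = F ↔ ½ = ½
p ∨ p = ½ ∨ ½ = ½
(p ∨ p) ∧ p = ½ ∧ ½ = ½
((q ∨ q) ↔ p) ∧ ((p ∨ p) ∧ p) = ½ ∧ ½ = ½
¬(((q ∨ q) ↔ p) ∧ ((p ∨ p) ∧ p)) = ¬½ = ½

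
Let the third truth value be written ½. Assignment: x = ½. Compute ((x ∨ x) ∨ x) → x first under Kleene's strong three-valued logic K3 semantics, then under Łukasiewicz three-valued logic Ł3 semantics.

In Kleene's strong three-valued logic K3: x ∨ x = ½ ∨ ½ = ½
(x ∨ x) ∨ x = ½ ∨ ½ = ½
((x ∨ x) ∨ x) → x = ½ → ½ = ½  [¬½ ∨ ½]
In Łukasiewicz three-valued logic Ł3: x ∨ x = ½ ∨ ½ = ½
(x ∨ x) ∨ x = ½ ∨ ½ = ½
((x ∨ x) ∨ x) → x = ½ → ½ = True  [min(1, 1−½+½)]
They differ because Kleene's strong three-valued logic K3 and Łukasiewicz three-valued logic Ł3 treat ½ differently under implication.

½; True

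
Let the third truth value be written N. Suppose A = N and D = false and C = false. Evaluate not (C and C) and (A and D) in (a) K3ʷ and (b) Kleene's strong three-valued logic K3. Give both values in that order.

N; false

In K3ʷ: C and C = false and false = false
not (C and C) = not false = true
A and D = N and false = N
not (C and C) and (A and D) = true and N = N
In Kleene's strong three-valued logic K3: C and C = false and false = false
not (C and C) = not false = true
A and D = N and false = false
not (C and C) and (A and D) = true and false = false
They differ because K3ʷ and Kleene's strong three-valued logic K3 treat N differently under the binary connectives.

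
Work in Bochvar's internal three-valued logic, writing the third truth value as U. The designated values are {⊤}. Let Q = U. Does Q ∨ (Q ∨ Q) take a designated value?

No

Q ∨ Q = U ∨ U = U
Q ∨ (Q ∨ Q) = U ∨ U = U
U ∉ {⊤}.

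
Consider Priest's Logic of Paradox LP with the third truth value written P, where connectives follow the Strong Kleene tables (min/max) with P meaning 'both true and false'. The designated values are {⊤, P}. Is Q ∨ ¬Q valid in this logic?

Every assignment of Q over {⊤, P, ⊥} gives a value in {⊤, P}.
In particular, with Q=P: Q ∨ ¬Q = P.

Yes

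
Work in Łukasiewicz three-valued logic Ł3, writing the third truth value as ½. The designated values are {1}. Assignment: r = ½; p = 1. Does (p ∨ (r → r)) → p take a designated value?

r → r = ½ → ½ = 1
p ∨ (r → r) = 1 ∨ 1 = 1
(p ∨ (r → r)) → p = 1 → 1 = 1
1 ∈ {1}.

Yes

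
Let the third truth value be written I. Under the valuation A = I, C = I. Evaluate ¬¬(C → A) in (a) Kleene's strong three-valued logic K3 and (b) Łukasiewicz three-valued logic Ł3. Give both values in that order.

I; true

In Kleene's strong three-valued logic K3: C → A = I → I = I  [¬I ∨ I]
¬(C → A) = ¬I = I
¬¬(C → A) = ¬I = I
In Łukasiewicz three-valued logic Ł3: C → A = I → I = true  [min(1, 1−½+½)]
¬(C → A) = ¬true = false
¬¬(C → A) = ¬false = true
They differ because Kleene's strong three-valued logic K3 and Łukasiewicz three-valued logic Ł3 treat I differently under implication.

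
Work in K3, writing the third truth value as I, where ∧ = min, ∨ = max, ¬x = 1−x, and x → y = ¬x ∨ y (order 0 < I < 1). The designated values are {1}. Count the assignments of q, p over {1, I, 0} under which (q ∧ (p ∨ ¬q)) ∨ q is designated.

3

Designated under: (q=1, p=1); (q=1, p=I); (q=1, p=0).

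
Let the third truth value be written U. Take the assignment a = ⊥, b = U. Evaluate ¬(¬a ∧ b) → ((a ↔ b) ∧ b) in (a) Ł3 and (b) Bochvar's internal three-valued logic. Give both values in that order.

In Ł3: ¬a = ¬⊥ = ⊤
¬a ∧ b = ⊤ ∧ U = U
¬(¬a ∧ b) = ¬U = U
a ↔ b = ⊥ ↔ U = U  [1 − |0−½|]
(a ↔ b) ∧ b = U ∧ U = U
¬(¬a ∧ b) → ((a ↔ b) ∧ b) = U → U = ⊤
In Bochvar's internal three-valued logic: ¬a = ¬⊥ = ⊤
¬a ∧ b = ⊤ ∧ U = U
¬(¬a ∧ b) = ¬U = U
a ↔ b = ⊥ ↔ U = U
(a ↔ b) ∧ b = U ∧ U = U
¬(¬a ∧ b) → ((a ↔ b) ∧ b) = U → U = U  [any arg is the third value ⇒ result is the third value]
They differ because Ł3 and Bochvar's internal three-valued logic treat U differently under the binary connectives.

⊤; U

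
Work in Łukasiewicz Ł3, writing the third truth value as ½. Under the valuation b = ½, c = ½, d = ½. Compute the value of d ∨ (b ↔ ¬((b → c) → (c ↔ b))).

b → c = ½ → ½ = true
c ↔ b = ½ ↔ ½ = true
(b → c) → (c ↔ b) = true → true = true
¬((b → c) → (c ↔ b)) = ¬true = false
b ↔ ¬((b → c) → (c ↔ b)) = ½ ↔ false = ½
d ∨ (b ↔ ¬((b → c) → (c ↔ b))) = ½ ∨ ½ = ½

½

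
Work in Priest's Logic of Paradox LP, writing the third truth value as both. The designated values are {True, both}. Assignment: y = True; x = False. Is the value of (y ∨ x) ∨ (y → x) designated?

y ∨ x = True ∨ False = True
y → x = True → False = False
(y ∨ x) ∨ (y → x) = True ∨ False = True
True ∈ {True, both}.

Yes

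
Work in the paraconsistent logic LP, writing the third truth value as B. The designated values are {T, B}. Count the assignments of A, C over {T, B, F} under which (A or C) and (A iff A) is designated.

Of the 9 assignments, 8 give a value in {T, B}.

8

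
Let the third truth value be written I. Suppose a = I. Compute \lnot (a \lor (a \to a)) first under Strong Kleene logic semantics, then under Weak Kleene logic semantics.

I; I

In Strong Kleene logic: a \to a = I \to I = I  [\lnot I \lor I]
a \lor (a \to a) = I \lor I = I
\lnot (a \lor (a \to a)) = \lnot I = I
In Weak Kleene logic: a \to a = I \to I = I
a \lor (a \to a) = I \lor I = I
\lnot (a \lor (a \to a)) = \lnot I = I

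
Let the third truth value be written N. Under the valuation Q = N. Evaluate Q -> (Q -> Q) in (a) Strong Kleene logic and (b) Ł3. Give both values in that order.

N; true

In Strong Kleene logic: Q -> Q = N -> N = N
Q -> (Q -> Q) = N -> N = N
In Ł3: Q -> Q = N -> N = true  [min(1, 1−½+½)]
Q -> (Q -> Q) = N -> true = true
They differ because Strong Kleene logic and Ł3 treat N differently under implication.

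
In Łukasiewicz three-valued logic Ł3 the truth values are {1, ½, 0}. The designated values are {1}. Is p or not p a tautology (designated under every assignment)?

No

Countermodel: p=½ gives ½, which is not designated.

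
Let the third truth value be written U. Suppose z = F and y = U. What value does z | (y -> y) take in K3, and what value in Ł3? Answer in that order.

In K3: y -> y = U -> U = U  [~U | U]
z | (y -> y) = F | U = U
In Ł3: y -> y = U -> U = T  [min(1, 1−½+½)]
z | (y -> y) = F | T = T
They differ because K3 and Ł3 treat U differently under implication.

U; T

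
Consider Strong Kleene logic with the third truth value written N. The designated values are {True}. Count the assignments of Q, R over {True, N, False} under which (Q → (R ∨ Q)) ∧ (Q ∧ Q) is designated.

3

Designated under: (Q=True, R=True); (Q=True, R=N); (Q=True, R=False).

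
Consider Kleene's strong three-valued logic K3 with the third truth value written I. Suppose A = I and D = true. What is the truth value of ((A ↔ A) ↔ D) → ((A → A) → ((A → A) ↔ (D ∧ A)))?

I

A ↔ A = I ↔ I = I
(A ↔ A) ↔ D = I ↔ true = I
A → A = I → I = I  [¬I ∨ I]
A → A = I → I = I
D ∧ A = true ∧ I = I
(A → A) ↔ (D ∧ A) = I ↔ I = I
(A → A) → ((A → A) ↔ (D ∧ A)) = I → I = I
((A ↔ A) ↔ D) → ((A → A) → ((A → A) ↔ (D ∧ A))) = I → I = I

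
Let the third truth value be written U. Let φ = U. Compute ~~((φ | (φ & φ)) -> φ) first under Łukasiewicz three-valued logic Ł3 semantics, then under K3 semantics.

1; U

In Łukasiewicz three-valued logic Ł3: φ & φ = U & U = U
φ | (φ & φ) = U | U = U
(φ | (φ & φ)) -> φ = U -> U = 1  [min(1, 1−½+½)]
~((φ | (φ & φ)) -> φ) = ~1 = 0
~~((φ | (φ & φ)) -> φ) = ~0 = 1
In K3: φ & φ = U & U = U
φ | (φ & φ) = U | U = U
(φ | (φ & φ)) -> φ = U -> U = U  [~U | U]
~((φ | (φ & φ)) -> φ) = ~U = U
~~((φ | (φ & φ)) -> φ) = ~U = U
They differ because Łukasiewicz three-valued logic Ł3 and K3 treat U differently under implication.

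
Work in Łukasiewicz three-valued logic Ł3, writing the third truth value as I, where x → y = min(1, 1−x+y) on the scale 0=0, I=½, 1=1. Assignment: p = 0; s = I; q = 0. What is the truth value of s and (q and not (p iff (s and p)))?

0

s and p = I and 0 = 0
p iff (s and p) = 0 iff 0 = 1
not (p iff (s and p)) = not 1 = 0
q and not (p iff (s and p)) = 0 and 0 = 0
s and (q and not (p iff (s and p))) = I and 0 = 0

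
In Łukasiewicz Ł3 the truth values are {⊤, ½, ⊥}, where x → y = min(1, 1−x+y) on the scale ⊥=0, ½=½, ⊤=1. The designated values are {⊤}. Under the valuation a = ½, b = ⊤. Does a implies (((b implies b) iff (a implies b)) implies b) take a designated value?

b implies b = ⊤ implies ⊤ = ⊤
a implies b = ½ implies ⊤ = ⊤  [min(1, 1−½+1)]
(b implies b) iff (a implies b) = ⊤ iff ⊤ = ⊤
((b implies b) iff (a implies b)) implies b = ⊤ implies ⊤ = ⊤
a implies (((b implies b) iff (a implies b)) implies b) = ½ implies ⊤ = ⊤
⊤ ∈ {⊤}.

Yes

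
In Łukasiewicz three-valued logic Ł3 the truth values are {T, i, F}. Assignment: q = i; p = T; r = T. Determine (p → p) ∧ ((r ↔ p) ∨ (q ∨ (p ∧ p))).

p → p = T → T = T
r ↔ p = T ↔ T = T
p ∧ p = T ∧ T = T
q ∨ (p ∧ p) = i ∨ T = T
(r ↔ p) ∨ (q ∨ (p ∧ p)) = T ∨ T = T
(p → p) ∧ ((r ↔ p) ∨ (q ∨ (p ∧ p))) = T ∧ T = T

T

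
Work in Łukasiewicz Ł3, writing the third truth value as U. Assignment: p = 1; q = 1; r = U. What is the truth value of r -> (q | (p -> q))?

p -> q = 1 -> 1 = 1
q | (p -> q) = 1 | 1 = 1
r -> (q | (p -> q)) = U -> 1 = 1  [min(1, 1−½+1)]

1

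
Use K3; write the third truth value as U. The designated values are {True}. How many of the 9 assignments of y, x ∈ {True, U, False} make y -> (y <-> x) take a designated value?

4

Designated under: (y=True, x=True); (y=False, x=True); (y=False, x=U); (y=False, x=False).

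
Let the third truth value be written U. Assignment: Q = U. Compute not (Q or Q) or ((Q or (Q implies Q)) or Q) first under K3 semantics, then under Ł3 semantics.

U; T

In K3: Q or Q = U or U = U
not (Q or Q) = not U = U
Q implies Q = U implies U = U  [not U or U]
Q or (Q implies Q) = U or U = U
(Q or (Q implies Q)) or Q = U or U = U
not (Q or Q) or ((Q or (Q implies Q)) or Q) = U or U = U
In Ł3: Q or Q = U or U = U
not (Q or Q) = not U = U
Q implies Q = U implies U = T  [min(1, 1−½+½)]
Q or (Q implies Q) = U or T = T
(Q or (Q implies Q)) or Q = T or U = T
not (Q or Q) or ((Q or (Q implies Q)) or Q) = U or T = T
They differ because K3 and Ł3 treat U differently under implication.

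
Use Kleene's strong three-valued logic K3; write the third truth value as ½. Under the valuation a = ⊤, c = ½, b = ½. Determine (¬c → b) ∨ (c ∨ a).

¬c = ¬½ = ½
¬c → b = ½ → ½ = ½  [¬½ ∨ ½]
c ∨ a = ½ ∨ ⊤ = ⊤
(¬c → b) ∨ (c ∨ a) = ½ ∨ ⊤ = ⊤

⊤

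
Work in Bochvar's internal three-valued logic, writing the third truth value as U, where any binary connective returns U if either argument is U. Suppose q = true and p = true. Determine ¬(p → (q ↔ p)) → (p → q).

q ↔ p = true ↔ true = true
p → (q ↔ p) = true → true = true
¬(p → (q ↔ p)) = ¬true = false
p → q = true → true = true
¬(p → (q ↔ p)) → (p → q) = false → true = true

true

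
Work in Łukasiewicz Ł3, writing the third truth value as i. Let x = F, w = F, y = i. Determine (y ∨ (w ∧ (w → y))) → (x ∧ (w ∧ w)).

w → y = F → i = T  [min(1, 1−0+½)]
w ∧ (w → y) = F ∧ T = F
y ∨ (w ∧ (w → y)) = i ∨ F = i
w ∧ w = F ∧ F = F
x ∧ (w ∧ w) = F ∧ F = F
(y ∨ (w ∧ (w → y))) → (x ∧ (w ∧ w)) = i → F = i

i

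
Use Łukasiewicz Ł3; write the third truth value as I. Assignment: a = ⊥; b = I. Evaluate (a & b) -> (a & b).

a & b = ⊥ & I = ⊥
a & b = ⊥ & I = ⊥
(a & b) -> (a & b) = ⊥ -> ⊥ = ⊤

⊤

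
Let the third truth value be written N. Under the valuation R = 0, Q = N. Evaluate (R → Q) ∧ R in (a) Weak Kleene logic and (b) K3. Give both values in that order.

In Weak Kleene logic: R → Q = 0 → N = N
(R → Q) ∧ R = N ∧ 0 = N
In K3: R → Q = 0 → N = 1
(R → Q) ∧ R = 1 ∧ 0 = 0
They differ because Weak Kleene logic and K3 treat N differently under the binary connectives.

N; 0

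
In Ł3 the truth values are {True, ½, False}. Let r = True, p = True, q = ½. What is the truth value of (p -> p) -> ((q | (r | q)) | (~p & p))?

True

p -> p = True -> True = True
r | q = True | ½ = True
q | (r | q) = ½ | True = True
~p = ~True = False
~p & p = False & True = False
(q | (r | q)) | (~p & p) = True | False = True
(p -> p) -> ((q | (r | q)) | (~p & p)) = True -> True = True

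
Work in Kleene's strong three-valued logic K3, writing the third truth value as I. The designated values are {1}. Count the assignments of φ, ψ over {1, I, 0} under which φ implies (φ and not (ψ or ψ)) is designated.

4

Designated under: (φ=1, ψ=0); (φ=0, ψ=1); (φ=0, ψ=I); (φ=0, ψ=0).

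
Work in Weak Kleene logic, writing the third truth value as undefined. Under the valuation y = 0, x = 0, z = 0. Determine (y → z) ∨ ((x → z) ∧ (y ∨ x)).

1

y → z = 0 → 0 = 1
x → z = 0 → 0 = 1
y ∨ x = 0 ∨ 0 = 0
(x → z) ∧ (y ∨ x) = 1 ∧ 0 = 0
(y → z) ∨ ((x → z) ∧ (y ∨ x)) = 1 ∨ 0 = 1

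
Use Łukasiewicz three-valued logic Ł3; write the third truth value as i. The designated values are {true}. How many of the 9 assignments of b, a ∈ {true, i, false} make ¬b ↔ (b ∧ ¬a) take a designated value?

3

Designated under: (b=true, a=true); (b=i, a=i); (b=i, a=false).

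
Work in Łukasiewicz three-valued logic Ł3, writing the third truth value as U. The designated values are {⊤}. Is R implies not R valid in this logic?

No

Countermodel: R=⊤ gives ⊥, which is not designated.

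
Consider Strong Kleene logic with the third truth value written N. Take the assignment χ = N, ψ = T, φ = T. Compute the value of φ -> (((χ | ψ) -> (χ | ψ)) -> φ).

T

χ | ψ = N | T = T
χ | ψ = N | T = T
(χ | ψ) -> (χ | ψ) = T -> T = T
((χ | ψ) -> (χ | ψ)) -> φ = T -> T = T
φ -> (((χ | ψ) -> (χ | ψ)) -> φ) = T -> T = T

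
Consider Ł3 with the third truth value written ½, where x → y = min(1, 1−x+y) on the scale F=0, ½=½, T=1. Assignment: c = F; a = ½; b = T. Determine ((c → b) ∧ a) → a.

T

c → b = F → T = T
(c → b) ∧ a = T ∧ ½ = ½
((c → b) ∧ a) → a = ½ → ½ = T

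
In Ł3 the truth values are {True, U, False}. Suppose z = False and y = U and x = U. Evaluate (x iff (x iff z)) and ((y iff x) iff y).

x iff z = U iff False = U  [1 − |½−0|]
x iff (x iff z) = U iff U = True
y iff x = U iff U = True
(y iff x) iff y = True iff U = U
(x iff (x iff z)) and ((y iff x) iff y) = True and U = U

U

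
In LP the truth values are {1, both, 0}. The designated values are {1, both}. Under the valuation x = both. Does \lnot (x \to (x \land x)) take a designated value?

x \land x = both \land both = both
x \to (x \land x) = both \to both = both
\lnot (x \to (x \land x)) = \lnot both = both
both ∈ {1, both}.

Yes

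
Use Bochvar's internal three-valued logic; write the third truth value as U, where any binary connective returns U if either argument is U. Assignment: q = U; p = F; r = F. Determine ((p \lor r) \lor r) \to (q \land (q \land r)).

p \lor r = F \lor F = F
(p \lor r) \lor r = F \lor F = F
q \land r = U \land F = U
q \land (q \land r) = U \land U = U
((p \lor r) \lor r) \to (q \land (q \land r)) = F \to U = U  [any arg is the third value ⇒ result is the third value]

U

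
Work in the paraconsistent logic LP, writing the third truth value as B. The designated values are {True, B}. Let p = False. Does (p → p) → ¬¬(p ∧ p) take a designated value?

p → p = False → False = True
p ∧ p = False ∧ False = False
¬(p ∧ p) = ¬False = True
¬¬(p ∧ p) = ¬True = False
(p → p) → ¬¬(p ∧ p) = True → False = False
False ∉ {True, B}.

No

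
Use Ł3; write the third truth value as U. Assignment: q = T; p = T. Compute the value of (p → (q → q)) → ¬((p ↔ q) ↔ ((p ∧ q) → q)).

q → q = T → T = T
p → (q → q) = T → T = T
p ↔ q = T ↔ T = T
p ∧ q = T ∧ T = T
(p ∧ q) → q = T → T = T
(p ↔ q) ↔ ((p ∧ q) → q) = T ↔ T = T
¬((p ↔ q) ↔ ((p ∧ q) → q)) = ¬T = F
(p → (q → q)) → ¬((p ↔ q) ↔ ((p ∧ q) → q)) = T → F = F

F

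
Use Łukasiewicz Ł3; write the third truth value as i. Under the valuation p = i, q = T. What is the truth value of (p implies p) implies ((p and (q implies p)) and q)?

i

p implies p = i implies i = T  [min(1, 1−½+½)]
q implies p = T implies i = i
p and (q implies p) = i and i = i
(p and (q implies p)) and q = i and T = i
(p implies p) implies ((p and (q implies p)) and q) = T implies i = i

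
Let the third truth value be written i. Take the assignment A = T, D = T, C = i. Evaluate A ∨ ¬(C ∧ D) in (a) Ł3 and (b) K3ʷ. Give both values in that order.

In Ł3: C ∧ D = i ∧ T = i
¬(C ∧ D) = ¬i = i
A ∨ ¬(C ∧ D) = T ∨ i = T
In K3ʷ: C ∧ D = i ∧ T = i
¬(C ∧ D) = ¬i = i
A ∨ ¬(C ∧ D) = T ∨ i = i
They differ because Ł3 and K3ʷ treat i differently under the binary connectives.

T; i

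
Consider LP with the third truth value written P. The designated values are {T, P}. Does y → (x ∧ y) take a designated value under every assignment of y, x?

No

Countermodel: y=T, x=F gives F, which is not designated.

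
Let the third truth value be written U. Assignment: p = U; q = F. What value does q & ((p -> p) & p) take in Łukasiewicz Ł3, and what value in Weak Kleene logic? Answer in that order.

In Łukasiewicz Ł3: p -> p = U -> U = T  [min(1, 1−½+½)]
(p -> p) & p = T & U = U
q & ((p -> p) & p) = F & U = F
In Weak Kleene logic: p -> p = U -> U = U  [any arg is the third value ⇒ result is the third value]
(p -> p) & p = U & U = U
q & ((p -> p) & p) = F & U = U
They differ because Łukasiewicz Ł3 and Weak Kleene logic treat U differently under the binary connectives.

F; U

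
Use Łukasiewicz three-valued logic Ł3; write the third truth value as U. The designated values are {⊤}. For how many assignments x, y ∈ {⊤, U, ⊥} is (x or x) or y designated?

Of the 9 assignments, 5 give a value in {⊤}.

5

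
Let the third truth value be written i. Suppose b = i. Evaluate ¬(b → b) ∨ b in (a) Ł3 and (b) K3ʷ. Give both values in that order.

i; i

In Ł3: b → b = i → i = ⊤  [min(1, 1−½+½)]
¬(b → b) = ¬⊤ = ⊥
¬(b → b) ∨ b = ⊥ ∨ i = i
In K3ʷ: b → b = i → i = i  [any arg is the third value ⇒ result is the third value]
¬(b → b) = ¬i = i
¬(b → b) ∨ b = i ∨ i = i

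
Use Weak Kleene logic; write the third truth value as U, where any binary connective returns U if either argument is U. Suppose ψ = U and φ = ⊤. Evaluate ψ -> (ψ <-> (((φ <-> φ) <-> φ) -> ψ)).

φ <-> φ = ⊤ <-> ⊤ = ⊤
(φ <-> φ) <-> φ = ⊤ <-> ⊤ = ⊤
((φ <-> φ) <-> φ) -> ψ = ⊤ -> U = U  [any arg is the third value ⇒ result is the third value]
ψ <-> (((φ <-> φ) <-> φ) -> ψ) = U <-> U = U
ψ -> (ψ <-> (((φ <-> φ) <-> φ) -> ψ)) = U -> U = U

U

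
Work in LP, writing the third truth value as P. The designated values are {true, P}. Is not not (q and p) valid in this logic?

No

Countermodel: q=true, p=false gives false, which is not designated.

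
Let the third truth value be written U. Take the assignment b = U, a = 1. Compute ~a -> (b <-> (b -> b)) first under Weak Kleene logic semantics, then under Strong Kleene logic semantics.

U; 1

In Weak Kleene logic: ~a = ~1 = 0
b -> b = U -> U = U  [any arg is the third value ⇒ result is the third value]
b <-> (b -> b) = U <-> U = U
~a -> (b <-> (b -> b)) = 0 -> U = U
In Strong Kleene logic: ~a = ~1 = 0
b -> b = U -> U = U  [~U | U]
b <-> (b -> b) = U <-> U = U
~a -> (b <-> (b -> b)) = 0 -> U = 1
They differ because Weak Kleene logic and Strong Kleene logic treat U differently under the binary connectives.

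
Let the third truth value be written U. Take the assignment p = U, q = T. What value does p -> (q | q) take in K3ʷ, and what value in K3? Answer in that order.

U; T

In K3ʷ: q | q = T | T = T
p -> (q | q) = U -> T = U  [any arg is the third value ⇒ result is the third value]
In K3: q | q = T | T = T
p -> (q | q) = U -> T = T  [~U | T]
They differ because K3ʷ and K3 treat U differently under the binary connectives.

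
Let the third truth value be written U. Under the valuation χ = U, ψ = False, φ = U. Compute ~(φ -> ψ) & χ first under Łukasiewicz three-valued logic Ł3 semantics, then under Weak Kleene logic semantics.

U; U

In Łukasiewicz three-valued logic Ł3: φ -> ψ = U -> False = U  [min(1, 1−½+0)]
~(φ -> ψ) = ~U = U
~(φ -> ψ) & χ = U & U = U
In Weak Kleene logic: φ -> ψ = U -> False = U  [any arg is the third value ⇒ result is the third value]
~(φ -> ψ) = ~U = U
~(φ -> ψ) & χ = U & U = U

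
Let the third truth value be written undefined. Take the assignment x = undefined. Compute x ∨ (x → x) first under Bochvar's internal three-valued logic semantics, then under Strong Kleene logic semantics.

undefined; undefined

In Bochvar's internal three-valued logic: x → x = undefined → undefined = undefined
x ∨ (x → x) = undefined ∨ undefined = undefined
In Strong Kleene logic: x → x = undefined → undefined = undefined
x ∨ (x → x) = undefined ∨ undefined = undefined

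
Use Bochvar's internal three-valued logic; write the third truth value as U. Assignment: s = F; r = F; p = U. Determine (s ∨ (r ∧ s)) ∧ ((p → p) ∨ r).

r ∧ s = F ∧ F = F
s ∨ (r ∧ s) = F ∨ F = F
p → p = U → U = U  [any arg is the third value ⇒ result is the third value]
(p → p) ∨ r = U ∨ F = U
(s ∨ (r ∧ s)) ∧ ((p → p) ∨ r) = F ∧ U = U

U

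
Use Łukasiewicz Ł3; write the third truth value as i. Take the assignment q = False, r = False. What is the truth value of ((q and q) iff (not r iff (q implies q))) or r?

q and q = False and False = False
not r = not False = True
q implies q = False implies False = True
not r iff (q implies q) = True iff True = True
(q and q) iff (not r iff (q implies q)) = False iff True = False
((q and q) iff (not r iff (q implies q))) or r = False or False = False

False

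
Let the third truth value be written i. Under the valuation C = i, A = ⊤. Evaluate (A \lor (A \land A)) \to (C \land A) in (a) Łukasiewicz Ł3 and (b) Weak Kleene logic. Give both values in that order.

In Łukasiewicz Ł3: A \land A = ⊤ \land ⊤ = ⊤
A \lor (A \land A) = ⊤ \lor ⊤ = ⊤
C \land A = i \land ⊤ = i
(A \lor (A \land A)) \to (C \land A) = ⊤ \to i = i  [min(1, 1−1+½)]
In Weak Kleene logic: A \land A = ⊤ \land ⊤ = ⊤
A \lor (A \land A) = ⊤ \lor ⊤ = ⊤
C \land A = i \land ⊤ = i
(A \lor (A \land A)) \to (C \land A) = ⊤ \to i = i

i; i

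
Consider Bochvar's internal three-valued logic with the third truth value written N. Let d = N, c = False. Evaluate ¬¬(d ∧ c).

d ∧ c = N ∧ False = N
¬(d ∧ c) = ¬N = N
¬¬(d ∧ c) = ¬N = N

N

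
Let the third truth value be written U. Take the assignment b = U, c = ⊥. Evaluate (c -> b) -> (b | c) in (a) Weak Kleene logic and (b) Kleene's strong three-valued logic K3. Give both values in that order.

In Weak Kleene logic: c -> b = ⊥ -> U = U  [any arg is the third value ⇒ result is the third value]
b | c = U | ⊥ = U
(c -> b) -> (b | c) = U -> U = U
In Kleene's strong three-valued logic K3: c -> b = ⊥ -> U = ⊤  [~⊥ | U]
b | c = U | ⊥ = U
(c -> b) -> (b | c) = ⊤ -> U = U

U; U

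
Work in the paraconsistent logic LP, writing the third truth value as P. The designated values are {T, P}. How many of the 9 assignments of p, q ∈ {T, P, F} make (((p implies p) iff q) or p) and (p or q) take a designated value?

Of the 9 assignments, 8 give a value in {T, P}.

8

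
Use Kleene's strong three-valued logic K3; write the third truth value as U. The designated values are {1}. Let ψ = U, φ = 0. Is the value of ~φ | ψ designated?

~φ = ~0 = 1
~φ | ψ = 1 | U = 1
1 ∈ {1}.

Yes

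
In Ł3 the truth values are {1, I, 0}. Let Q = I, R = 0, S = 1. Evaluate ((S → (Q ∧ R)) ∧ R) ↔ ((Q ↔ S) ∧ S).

Q ∧ R = I ∧ 0 = 0
S → (Q ∧ R) = 1 → 0 = 0
(S → (Q ∧ R)) ∧ R = 0 ∧ 0 = 0
Q ↔ S = I ↔ 1 = I  [1 − |½−1|]
(Q ↔ S) ∧ S = I ∧ 1 = I
((S → (Q ∧ R)) ∧ R) ↔ ((Q ↔ S) ∧ S) = 0 ↔ I = I

I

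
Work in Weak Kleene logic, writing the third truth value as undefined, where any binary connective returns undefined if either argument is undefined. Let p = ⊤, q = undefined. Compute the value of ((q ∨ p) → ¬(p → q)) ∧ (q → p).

q ∨ p = undefined ∨ ⊤ = undefined
p → q = ⊤ → undefined = undefined  [any arg is the third value ⇒ result is the third value]
¬(p → q) = ¬undefined = undefined
(q ∨ p) → ¬(p → q) = undefined → undefined = undefined
q → p = undefined → ⊤ = undefined
((q ∨ p) → ¬(p → q)) ∧ (q → p) = undefined ∧ undefined = undefined

undefined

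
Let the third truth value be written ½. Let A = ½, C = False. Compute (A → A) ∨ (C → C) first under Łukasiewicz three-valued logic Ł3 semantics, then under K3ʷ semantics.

In Łukasiewicz three-valued logic Ł3: A → A = ½ → ½ = True
C → C = False → False = True
(A → A) ∨ (C → C) = True ∨ True = True
In K3ʷ: A → A = ½ → ½ = ½  [any arg is the third value ⇒ result is the third value]
C → C = False → False = True
(A → A) ∨ (C → C) = ½ ∨ True = ½
They differ because Łukasiewicz three-valued logic Ł3 and K3ʷ treat ½ differently under the binary connectives.

True; ½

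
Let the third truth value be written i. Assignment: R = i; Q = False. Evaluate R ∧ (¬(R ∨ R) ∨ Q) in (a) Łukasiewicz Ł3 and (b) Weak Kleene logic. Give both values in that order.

i; i

In Łukasiewicz Ł3: R ∨ R = i ∨ i = i
¬(R ∨ R) = ¬i = i
¬(R ∨ R) ∨ Q = i ∨ False = i
R ∧ (¬(R ∨ R) ∨ Q) = i ∧ i = i
In Weak Kleene logic: R ∨ R = i ∨ i = i
¬(R ∨ R) = ¬i = i
¬(R ∨ R) ∨ Q = i ∨ False = i
R ∧ (¬(R ∨ R) ∨ Q) = i ∧ i = i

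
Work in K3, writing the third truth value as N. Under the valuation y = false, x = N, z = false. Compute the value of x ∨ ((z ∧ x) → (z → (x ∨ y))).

true

z ∧ x = false ∧ N = false
x ∨ y = N ∨ false = N
z → (x ∨ y) = false → N = true  [¬false ∨ N]
(z ∧ x) → (z → (x ∨ y)) = false → true = true
x ∨ ((z ∧ x) → (z → (x ∨ y))) = N ∨ true = true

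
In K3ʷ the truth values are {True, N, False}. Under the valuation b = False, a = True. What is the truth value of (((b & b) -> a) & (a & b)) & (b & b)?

b & b = False & False = False
(b & b) -> a = False -> True = True
a & b = True & False = False
((b & b) -> a) & (a & b) = True & False = False
b & b = False & False = False
(((b & b) -> a) & (a & b)) & (b & b) = False & False = False

False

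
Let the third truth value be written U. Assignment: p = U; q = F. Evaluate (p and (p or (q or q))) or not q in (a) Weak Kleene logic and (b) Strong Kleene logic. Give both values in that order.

In Weak Kleene logic: q or q = F or F = F
p or (q or q) = U or F = U
p and (p or (q or q)) = U and U = U
not q = not F = T
(p and (p or (q or q))) or not q = U or T = U
In Strong Kleene logic: q or q = F or F = F
p or (q or q) = U or F = U
p and (p or (q or q)) = U and U = U
not q = not F = T
(p and (p or (q or q))) or not q = U or T = T
They differ because Weak Kleene logic and Strong Kleene logic treat U differently under the binary connectives.

U; T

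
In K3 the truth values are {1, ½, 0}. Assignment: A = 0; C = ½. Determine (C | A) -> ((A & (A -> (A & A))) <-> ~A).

C | A = ½ | 0 = ½
A & A = 0 & 0 = 0
A -> (A & A) = 0 -> 0 = 1
A & (A -> (A & A)) = 0 & 1 = 0
~A = ~0 = 1
(A & (A -> (A & A))) <-> ~A = 0 <-> 1 = 0
(C | A) -> ((A & (A -> (A & A))) <-> ~A) = ½ -> 0 = ½

½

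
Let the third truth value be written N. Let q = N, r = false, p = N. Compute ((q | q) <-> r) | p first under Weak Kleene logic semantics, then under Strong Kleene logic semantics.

N; N

In Weak Kleene logic: q | q = N | N = N
(q | q) <-> r = N <-> false = N
((q | q) <-> r) | p = N | N = N
In Strong Kleene logic: q | q = N | N = N
(q | q) <-> r = N <-> false = N
((q | q) <-> r) | p = N | N = N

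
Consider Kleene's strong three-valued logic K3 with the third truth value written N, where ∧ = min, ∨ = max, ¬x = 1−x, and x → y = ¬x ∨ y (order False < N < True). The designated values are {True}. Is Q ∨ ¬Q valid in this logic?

Countermodel: Q=N gives N, which is not designated.

No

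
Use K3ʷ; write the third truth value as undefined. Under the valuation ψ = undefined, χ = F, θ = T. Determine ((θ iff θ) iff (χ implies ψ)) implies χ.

undefined

θ iff θ = T iff T = T
χ implies ψ = F implies undefined = undefined
(θ iff θ) iff (χ implies ψ) = T iff undefined = undefined
((θ iff θ) iff (χ implies ψ)) implies χ = undefined implies F = undefined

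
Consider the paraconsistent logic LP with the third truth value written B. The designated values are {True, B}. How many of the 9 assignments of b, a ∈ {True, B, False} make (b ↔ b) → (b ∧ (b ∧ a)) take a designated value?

5

Of the 9 assignments, 5 give a value in {True, B}.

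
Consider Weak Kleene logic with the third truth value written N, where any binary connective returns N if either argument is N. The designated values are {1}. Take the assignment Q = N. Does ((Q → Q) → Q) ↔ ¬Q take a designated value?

Q → Q = N → N = N  [any arg is the third value ⇒ result is the third value]
(Q → Q) → Q = N → N = N
¬Q = ¬N = N
((Q → Q) → Q) ↔ ¬Q = N ↔ N = N
N ∉ {1}.

No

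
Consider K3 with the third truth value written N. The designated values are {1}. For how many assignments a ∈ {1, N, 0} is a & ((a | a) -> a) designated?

1

a=1: 1 ✓
a=N: N ·
a=0: 0 ·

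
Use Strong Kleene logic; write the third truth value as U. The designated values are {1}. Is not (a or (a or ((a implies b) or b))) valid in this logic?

Countermodel: a=1, b=1 gives 0, which is not designated.

No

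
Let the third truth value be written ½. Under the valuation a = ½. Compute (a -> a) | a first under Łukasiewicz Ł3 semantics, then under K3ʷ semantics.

In Łukasiewicz Ł3: a -> a = ½ -> ½ = true  [min(1, 1−½+½)]
(a -> a) | a = true | ½ = true
In K3ʷ: a -> a = ½ -> ½ = ½  [any arg is the third value ⇒ result is the third value]
(a -> a) | a = ½ | ½ = ½
They differ because Łukasiewicz Ł3 and K3ʷ treat ½ differently under the binary connectives.

true; ½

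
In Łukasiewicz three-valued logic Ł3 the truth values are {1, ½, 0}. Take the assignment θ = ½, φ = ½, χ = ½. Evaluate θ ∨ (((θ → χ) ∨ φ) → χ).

½

θ → χ = ½ → ½ = 1  [min(1, 1−½+½)]
(θ → χ) ∨ φ = 1 ∨ ½ = 1
((θ → χ) ∨ φ) → χ = 1 → ½ = ½
θ ∨ (((θ → χ) ∨ φ) → χ) = ½ ∨ ½ = ½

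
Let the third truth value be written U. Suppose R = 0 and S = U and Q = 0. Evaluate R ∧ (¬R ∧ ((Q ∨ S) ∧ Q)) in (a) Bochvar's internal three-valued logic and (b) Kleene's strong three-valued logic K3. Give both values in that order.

In Bochvar's internal three-valued logic: ¬R = ¬0 = 1
Q ∨ S = 0 ∨ U = U
(Q ∨ S) ∧ Q = U ∧ 0 = U
¬R ∧ ((Q ∨ S) ∧ Q) = 1 ∧ U = U
R ∧ (¬R ∧ ((Q ∨ S) ∧ Q)) = 0 ∧ U = U
In Kleene's strong three-valued logic K3: ¬R = ¬0 = 1
Q ∨ S = 0 ∨ U = U
(Q ∨ S) ∧ Q = U ∧ 0 = 0
¬R ∧ ((Q ∨ S) ∧ Q) = 1 ∧ 0 = 0
R ∧ (¬R ∧ ((Q ∨ S) ∧ Q)) = 0 ∧ 0 = 0
They differ because Bochvar's internal three-valued logic and Kleene's strong three-valued logic K3 treat U differently under the binary connectives.

U; 0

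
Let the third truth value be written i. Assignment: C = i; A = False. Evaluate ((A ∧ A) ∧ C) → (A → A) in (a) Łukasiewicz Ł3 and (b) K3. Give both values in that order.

True; True

In Łukasiewicz Ł3: A ∧ A = False ∧ False = False
(A ∧ A) ∧ C = False ∧ i = False
A → A = False → False = True
((A ∧ A) ∧ C) → (A → A) = False → True = True
In K3: A ∧ A = False ∧ False = False
(A ∧ A) ∧ C = False ∧ i = False
A → A = False → False = True
((A ∧ A) ∧ C) → (A → A) = False → True = True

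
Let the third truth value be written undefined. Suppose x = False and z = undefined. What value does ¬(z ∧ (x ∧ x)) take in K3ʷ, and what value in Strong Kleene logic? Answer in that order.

In K3ʷ: x ∧ x = False ∧ False = False
z ∧ (x ∧ x) = undefined ∧ False = undefined
¬(z ∧ (x ∧ x)) = ¬undefined = undefined
In Strong Kleene logic: x ∧ x = False ∧ False = False
z ∧ (x ∧ x) = undefined ∧ False = False
¬(z ∧ (x ∧ x)) = ¬False = True
They differ because K3ʷ and Strong Kleene logic treat undefined differently under the binary connectives.

undefined; True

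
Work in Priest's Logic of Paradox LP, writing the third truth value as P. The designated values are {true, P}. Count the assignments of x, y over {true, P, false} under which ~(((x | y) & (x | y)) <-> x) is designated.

5

Of the 9 assignments, 5 give a value in {true, P}.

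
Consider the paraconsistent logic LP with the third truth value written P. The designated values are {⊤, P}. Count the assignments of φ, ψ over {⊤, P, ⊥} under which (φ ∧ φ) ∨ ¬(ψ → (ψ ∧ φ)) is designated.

8

Of the 9 assignments, 8 give a value in {⊤, P}.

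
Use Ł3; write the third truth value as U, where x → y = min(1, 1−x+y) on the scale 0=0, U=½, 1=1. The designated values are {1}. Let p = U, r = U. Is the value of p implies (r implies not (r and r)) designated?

Yes

r and r = U and U = U
not (r and r) = not U = U
r implies not (r and r) = U implies U = 1
p implies (r implies not (r and r)) = U implies 1 = 1
1 ∈ {1}.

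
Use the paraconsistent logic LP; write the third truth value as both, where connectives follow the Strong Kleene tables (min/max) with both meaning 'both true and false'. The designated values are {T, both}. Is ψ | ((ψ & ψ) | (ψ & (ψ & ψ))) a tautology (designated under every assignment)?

Countermodel: ψ=F gives F, which is not designated.

No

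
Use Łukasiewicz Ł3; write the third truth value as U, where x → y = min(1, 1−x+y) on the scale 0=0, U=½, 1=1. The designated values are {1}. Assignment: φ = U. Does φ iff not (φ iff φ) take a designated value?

φ iff φ = U iff U = 1  [1 − |½−½|]
not (φ iff φ) = not 1 = 0
φ iff not (φ iff φ) = U iff 0 = U
U ∉ {1}.

No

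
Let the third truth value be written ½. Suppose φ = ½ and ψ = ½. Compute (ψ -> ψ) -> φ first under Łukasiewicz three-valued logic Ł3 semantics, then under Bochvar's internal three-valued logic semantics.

In Łukasiewicz three-valued logic Ł3: ψ -> ψ = ½ -> ½ = True  [min(1, 1−½+½)]
(ψ -> ψ) -> φ = True -> ½ = ½
In Bochvar's internal three-valued logic: ψ -> ψ = ½ -> ½ = ½  [any arg is the third value ⇒ result is the third value]
(ψ -> ψ) -> φ = ½ -> ½ = ½

½; ½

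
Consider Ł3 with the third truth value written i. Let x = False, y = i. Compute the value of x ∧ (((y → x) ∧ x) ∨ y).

False

y → x = i → False = i
(y → x) ∧ x = i ∧ False = False
((y → x) ∧ x) ∨ y = False ∨ i = i
x ∧ (((y → x) ∧ x) ∨ y) = False ∧ i = False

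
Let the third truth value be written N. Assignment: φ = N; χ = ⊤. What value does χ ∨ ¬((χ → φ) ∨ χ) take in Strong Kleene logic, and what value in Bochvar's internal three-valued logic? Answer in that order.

In Strong Kleene logic: χ → φ = ⊤ → N = N
(χ → φ) ∨ χ = N ∨ ⊤ = ⊤
¬((χ → φ) ∨ χ) = ¬⊤ = ⊥
χ ∨ ¬((χ → φ) ∨ χ) = ⊤ ∨ ⊥ = ⊤
In Bochvar's internal three-valued logic: χ → φ = ⊤ → N = N  [any arg is the third value ⇒ result is the third value]
(χ → φ) ∨ χ = N ∨ ⊤ = N
¬((χ → φ) ∨ χ) = ¬N = N
χ ∨ ¬((χ → φ) ∨ χ) = ⊤ ∨ N = N
They differ because Strong Kleene logic and Bochvar's internal three-valued logic treat N differently under the binary connectives.

⊤; N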